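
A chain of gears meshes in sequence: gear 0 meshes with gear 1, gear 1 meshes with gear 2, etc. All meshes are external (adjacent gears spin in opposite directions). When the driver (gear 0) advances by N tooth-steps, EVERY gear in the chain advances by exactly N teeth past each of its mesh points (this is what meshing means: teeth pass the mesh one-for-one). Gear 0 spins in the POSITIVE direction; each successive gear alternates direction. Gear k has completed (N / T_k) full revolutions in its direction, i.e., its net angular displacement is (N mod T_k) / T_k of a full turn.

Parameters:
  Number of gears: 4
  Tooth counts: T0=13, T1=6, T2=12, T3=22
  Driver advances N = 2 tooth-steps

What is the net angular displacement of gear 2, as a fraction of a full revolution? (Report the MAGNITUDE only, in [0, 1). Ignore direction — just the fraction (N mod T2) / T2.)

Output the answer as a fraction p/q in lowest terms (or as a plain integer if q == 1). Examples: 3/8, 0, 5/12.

Answer: 1/6

Derivation:
Chain of 4 gears, tooth counts: [13, 6, 12, 22]
  gear 0: T0=13, direction=positive, advance = 2 mod 13 = 2 teeth = 2/13 turn
  gear 1: T1=6, direction=negative, advance = 2 mod 6 = 2 teeth = 2/6 turn
  gear 2: T2=12, direction=positive, advance = 2 mod 12 = 2 teeth = 2/12 turn
  gear 3: T3=22, direction=negative, advance = 2 mod 22 = 2 teeth = 2/22 turn
Gear 2: 2 mod 12 = 2
Fraction = 2 / 12 = 1/6 (gcd(2,12)=2) = 1/6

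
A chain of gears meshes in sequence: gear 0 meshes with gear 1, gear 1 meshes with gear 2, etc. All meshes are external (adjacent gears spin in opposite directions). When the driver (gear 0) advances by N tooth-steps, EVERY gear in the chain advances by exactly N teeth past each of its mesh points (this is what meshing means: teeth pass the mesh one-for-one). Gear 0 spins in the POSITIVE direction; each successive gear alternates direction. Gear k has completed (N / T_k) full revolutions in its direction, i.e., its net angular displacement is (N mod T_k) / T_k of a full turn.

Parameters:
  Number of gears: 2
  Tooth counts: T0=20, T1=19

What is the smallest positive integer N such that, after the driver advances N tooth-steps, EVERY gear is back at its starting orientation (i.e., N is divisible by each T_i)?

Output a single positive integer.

Gear k returns to start when N is a multiple of T_k.
All gears at start simultaneously when N is a common multiple of [20, 19]; the smallest such N is lcm(20, 19).
Start: lcm = T0 = 20
Fold in T1=19: gcd(20, 19) = 1; lcm(20, 19) = 20 * 19 / 1 = 380 / 1 = 380
Full cycle length = 380

Answer: 380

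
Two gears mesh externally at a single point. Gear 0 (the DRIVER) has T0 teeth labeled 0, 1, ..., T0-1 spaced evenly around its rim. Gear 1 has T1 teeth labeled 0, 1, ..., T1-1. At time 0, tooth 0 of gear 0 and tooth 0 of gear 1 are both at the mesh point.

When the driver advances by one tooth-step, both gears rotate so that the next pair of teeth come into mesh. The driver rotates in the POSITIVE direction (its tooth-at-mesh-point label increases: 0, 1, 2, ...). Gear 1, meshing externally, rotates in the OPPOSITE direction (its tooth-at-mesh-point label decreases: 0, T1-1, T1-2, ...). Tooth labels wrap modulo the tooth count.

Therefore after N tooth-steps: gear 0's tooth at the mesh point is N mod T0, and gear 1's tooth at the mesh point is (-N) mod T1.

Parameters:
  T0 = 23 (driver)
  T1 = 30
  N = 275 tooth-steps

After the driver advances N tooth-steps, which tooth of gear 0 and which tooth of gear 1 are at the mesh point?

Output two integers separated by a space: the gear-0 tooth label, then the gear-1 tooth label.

Answer: 22 25

Derivation:
Gear 0 (driver, T0=23): tooth at mesh = N mod T0
  275 = 11 * 23 + 22, so 275 mod 23 = 22
  gear 0 tooth = 22
Gear 1 (driven, T1=30): tooth at mesh = (-N) mod T1
  275 = 9 * 30 + 5, so 275 mod 30 = 5
  (-275) mod 30 = (-5) mod 30 = 30 - 5 = 25
Mesh after 275 steps: gear-0 tooth 22 meets gear-1 tooth 25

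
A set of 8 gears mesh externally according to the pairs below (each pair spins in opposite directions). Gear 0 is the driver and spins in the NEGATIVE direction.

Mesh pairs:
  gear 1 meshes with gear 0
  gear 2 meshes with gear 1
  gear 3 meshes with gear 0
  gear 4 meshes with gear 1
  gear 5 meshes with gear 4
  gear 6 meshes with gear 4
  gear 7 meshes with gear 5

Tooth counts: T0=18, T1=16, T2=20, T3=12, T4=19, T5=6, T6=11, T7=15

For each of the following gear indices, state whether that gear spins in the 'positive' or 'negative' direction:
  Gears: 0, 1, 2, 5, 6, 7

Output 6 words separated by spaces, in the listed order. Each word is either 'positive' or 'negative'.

Answer: negative positive negative positive positive negative

Derivation:
Gear 0 (driver): negative (depth 0)
  gear 1: meshes with gear 0 -> depth 1 -> positive (opposite of gear 0)
  gear 2: meshes with gear 1 -> depth 2 -> negative (opposite of gear 1)
  gear 3: meshes with gear 0 -> depth 1 -> positive (opposite of gear 0)
  gear 4: meshes with gear 1 -> depth 2 -> negative (opposite of gear 1)
  gear 5: meshes with gear 4 -> depth 3 -> positive (opposite of gear 4)
  gear 6: meshes with gear 4 -> depth 3 -> positive (opposite of gear 4)
  gear 7: meshes with gear 5 -> depth 4 -> negative (opposite of gear 5)
Queried indices 0, 1, 2, 5, 6, 7 -> negative, positive, negative, positive, positive, negative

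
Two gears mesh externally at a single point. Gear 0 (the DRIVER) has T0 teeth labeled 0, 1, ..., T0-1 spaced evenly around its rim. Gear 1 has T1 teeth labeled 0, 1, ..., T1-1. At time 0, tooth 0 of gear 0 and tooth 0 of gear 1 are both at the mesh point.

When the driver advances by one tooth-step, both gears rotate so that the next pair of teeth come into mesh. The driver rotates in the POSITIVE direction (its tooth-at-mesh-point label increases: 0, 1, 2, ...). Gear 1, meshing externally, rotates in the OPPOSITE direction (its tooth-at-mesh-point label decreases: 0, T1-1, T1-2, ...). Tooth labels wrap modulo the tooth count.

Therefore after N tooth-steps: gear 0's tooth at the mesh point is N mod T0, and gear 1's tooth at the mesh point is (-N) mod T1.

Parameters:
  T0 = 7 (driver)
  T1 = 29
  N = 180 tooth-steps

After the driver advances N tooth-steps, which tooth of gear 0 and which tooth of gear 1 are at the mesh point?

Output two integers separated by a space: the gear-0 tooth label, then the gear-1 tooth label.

Answer: 5 23

Derivation:
Gear 0 (driver, T0=7): tooth at mesh = N mod T0
  180 = 25 * 7 + 5, so 180 mod 7 = 5
  gear 0 tooth = 5
Gear 1 (driven, T1=29): tooth at mesh = (-N) mod T1
  180 = 6 * 29 + 6, so 180 mod 29 = 6
  (-180) mod 29 = (-6) mod 29 = 29 - 6 = 23
Mesh after 180 steps: gear-0 tooth 5 meets gear-1 tooth 23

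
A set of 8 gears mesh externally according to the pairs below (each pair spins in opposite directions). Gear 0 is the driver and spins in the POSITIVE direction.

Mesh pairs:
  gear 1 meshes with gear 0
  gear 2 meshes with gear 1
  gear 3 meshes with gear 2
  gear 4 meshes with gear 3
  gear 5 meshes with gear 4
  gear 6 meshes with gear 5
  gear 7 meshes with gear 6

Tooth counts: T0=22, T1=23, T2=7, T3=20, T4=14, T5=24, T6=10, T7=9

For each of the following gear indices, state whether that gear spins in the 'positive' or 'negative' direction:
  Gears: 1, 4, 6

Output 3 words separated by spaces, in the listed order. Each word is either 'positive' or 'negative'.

Answer: negative positive positive

Derivation:
Gear 0 (driver): positive (depth 0)
  gear 1: meshes with gear 0 -> depth 1 -> negative (opposite of gear 0)
  gear 2: meshes with gear 1 -> depth 2 -> positive (opposite of gear 1)
  gear 3: meshes with gear 2 -> depth 3 -> negative (opposite of gear 2)
  gear 4: meshes with gear 3 -> depth 4 -> positive (opposite of gear 3)
  gear 5: meshes with gear 4 -> depth 5 -> negative (opposite of gear 4)
  gear 6: meshes with gear 5 -> depth 6 -> positive (opposite of gear 5)
  gear 7: meshes with gear 6 -> depth 7 -> negative (opposite of gear 6)
Queried indices 1, 4, 6 -> negative, positive, positive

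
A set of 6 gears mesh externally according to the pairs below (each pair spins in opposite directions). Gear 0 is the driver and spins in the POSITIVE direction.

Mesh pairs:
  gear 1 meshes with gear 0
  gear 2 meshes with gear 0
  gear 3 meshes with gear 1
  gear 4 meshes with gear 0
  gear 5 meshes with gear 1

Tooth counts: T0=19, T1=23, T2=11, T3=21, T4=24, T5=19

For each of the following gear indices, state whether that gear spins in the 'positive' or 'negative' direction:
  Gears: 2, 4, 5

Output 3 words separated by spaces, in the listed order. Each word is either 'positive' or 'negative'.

Answer: negative negative positive

Derivation:
Gear 0 (driver): positive (depth 0)
  gear 1: meshes with gear 0 -> depth 1 -> negative (opposite of gear 0)
  gear 2: meshes with gear 0 -> depth 1 -> negative (opposite of gear 0)
  gear 3: meshes with gear 1 -> depth 2 -> positive (opposite of gear 1)
  gear 4: meshes with gear 0 -> depth 1 -> negative (opposite of gear 0)
  gear 5: meshes with gear 1 -> depth 2 -> positive (opposite of gear 1)
Queried indices 2, 4, 5 -> negative, negative, positive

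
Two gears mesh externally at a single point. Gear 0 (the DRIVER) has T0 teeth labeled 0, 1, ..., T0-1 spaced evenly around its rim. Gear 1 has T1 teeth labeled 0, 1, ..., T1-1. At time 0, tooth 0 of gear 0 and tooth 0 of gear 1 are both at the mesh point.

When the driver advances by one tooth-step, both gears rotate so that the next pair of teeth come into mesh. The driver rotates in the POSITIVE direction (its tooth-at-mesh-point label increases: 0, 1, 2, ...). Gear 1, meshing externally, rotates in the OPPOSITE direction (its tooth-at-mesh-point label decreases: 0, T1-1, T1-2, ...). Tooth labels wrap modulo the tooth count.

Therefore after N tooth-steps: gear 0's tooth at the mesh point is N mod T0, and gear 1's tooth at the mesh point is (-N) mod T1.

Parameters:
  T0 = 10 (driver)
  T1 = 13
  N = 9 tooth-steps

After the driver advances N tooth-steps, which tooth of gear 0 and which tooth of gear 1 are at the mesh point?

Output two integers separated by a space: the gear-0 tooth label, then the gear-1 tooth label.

Gear 0 (driver, T0=10): tooth at mesh = N mod T0
  9 = 0 * 10 + 9, so 9 mod 10 = 9
  gear 0 tooth = 9
Gear 1 (driven, T1=13): tooth at mesh = (-N) mod T1
  9 = 0 * 13 + 9, so 9 mod 13 = 9
  (-9) mod 13 = (-9) mod 13 = 13 - 9 = 4
Mesh after 9 steps: gear-0 tooth 9 meets gear-1 tooth 4

Answer: 9 4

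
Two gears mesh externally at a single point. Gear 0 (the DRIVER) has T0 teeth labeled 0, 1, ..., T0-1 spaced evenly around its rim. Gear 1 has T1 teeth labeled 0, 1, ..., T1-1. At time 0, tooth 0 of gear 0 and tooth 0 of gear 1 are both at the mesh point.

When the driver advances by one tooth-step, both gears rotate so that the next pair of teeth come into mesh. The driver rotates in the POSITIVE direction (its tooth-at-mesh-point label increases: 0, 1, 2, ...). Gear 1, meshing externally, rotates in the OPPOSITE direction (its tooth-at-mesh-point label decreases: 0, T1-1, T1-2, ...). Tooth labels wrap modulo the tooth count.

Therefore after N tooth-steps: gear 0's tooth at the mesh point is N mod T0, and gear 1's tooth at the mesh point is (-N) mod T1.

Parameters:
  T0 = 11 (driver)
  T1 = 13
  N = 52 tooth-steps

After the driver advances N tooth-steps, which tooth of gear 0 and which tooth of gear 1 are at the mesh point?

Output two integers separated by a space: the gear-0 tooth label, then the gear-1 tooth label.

Gear 0 (driver, T0=11): tooth at mesh = N mod T0
  52 = 4 * 11 + 8, so 52 mod 11 = 8
  gear 0 tooth = 8
Gear 1 (driven, T1=13): tooth at mesh = (-N) mod T1
  52 = 4 * 13 + 0, so 52 mod 13 = 0
  (-52) mod 13 = 0
Mesh after 52 steps: gear-0 tooth 8 meets gear-1 tooth 0

Answer: 8 0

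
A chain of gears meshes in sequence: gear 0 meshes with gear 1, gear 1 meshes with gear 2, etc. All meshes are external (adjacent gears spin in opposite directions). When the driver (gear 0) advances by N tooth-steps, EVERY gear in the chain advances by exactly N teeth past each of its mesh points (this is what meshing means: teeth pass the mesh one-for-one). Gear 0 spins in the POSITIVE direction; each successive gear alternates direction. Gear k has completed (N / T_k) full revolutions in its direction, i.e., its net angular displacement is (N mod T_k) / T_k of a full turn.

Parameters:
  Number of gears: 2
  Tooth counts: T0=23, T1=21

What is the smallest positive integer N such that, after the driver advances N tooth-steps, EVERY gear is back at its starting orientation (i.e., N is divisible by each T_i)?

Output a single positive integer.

Gear k returns to start when N is a multiple of T_k.
All gears at start simultaneously when N is a common multiple of [23, 21]; the smallest such N is lcm(23, 21).
Start: lcm = T0 = 23
Fold in T1=21: gcd(23, 21) = 1; lcm(23, 21) = 23 * 21 / 1 = 483 / 1 = 483
Full cycle length = 483

Answer: 483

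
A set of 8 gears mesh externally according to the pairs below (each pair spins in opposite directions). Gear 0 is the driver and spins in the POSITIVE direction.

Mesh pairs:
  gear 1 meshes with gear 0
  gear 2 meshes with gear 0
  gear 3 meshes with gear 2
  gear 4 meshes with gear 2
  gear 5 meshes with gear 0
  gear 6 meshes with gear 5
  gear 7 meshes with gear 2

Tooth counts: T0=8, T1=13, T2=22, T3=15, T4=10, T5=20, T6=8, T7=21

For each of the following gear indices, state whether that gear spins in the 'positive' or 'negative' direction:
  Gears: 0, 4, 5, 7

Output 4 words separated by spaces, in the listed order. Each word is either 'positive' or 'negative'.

Answer: positive positive negative positive

Derivation:
Gear 0 (driver): positive (depth 0)
  gear 1: meshes with gear 0 -> depth 1 -> negative (opposite of gear 0)
  gear 2: meshes with gear 0 -> depth 1 -> negative (opposite of gear 0)
  gear 3: meshes with gear 2 -> depth 2 -> positive (opposite of gear 2)
  gear 4: meshes with gear 2 -> depth 2 -> positive (opposite of gear 2)
  gear 5: meshes with gear 0 -> depth 1 -> negative (opposite of gear 0)
  gear 6: meshes with gear 5 -> depth 2 -> positive (opposite of gear 5)
  gear 7: meshes with gear 2 -> depth 2 -> positive (opposite of gear 2)
Queried indices 0, 4, 5, 7 -> positive, positive, negative, positive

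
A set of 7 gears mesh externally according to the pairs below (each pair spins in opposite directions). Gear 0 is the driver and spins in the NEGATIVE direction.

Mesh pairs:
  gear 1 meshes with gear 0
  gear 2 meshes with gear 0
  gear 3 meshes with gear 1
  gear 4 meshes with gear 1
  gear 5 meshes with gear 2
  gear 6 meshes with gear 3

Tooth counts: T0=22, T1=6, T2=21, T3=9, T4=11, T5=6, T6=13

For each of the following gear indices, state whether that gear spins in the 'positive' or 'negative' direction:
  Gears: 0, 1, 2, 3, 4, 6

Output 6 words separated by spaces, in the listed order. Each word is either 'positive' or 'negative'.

Gear 0 (driver): negative (depth 0)
  gear 1: meshes with gear 0 -> depth 1 -> positive (opposite of gear 0)
  gear 2: meshes with gear 0 -> depth 1 -> positive (opposite of gear 0)
  gear 3: meshes with gear 1 -> depth 2 -> negative (opposite of gear 1)
  gear 4: meshes with gear 1 -> depth 2 -> negative (opposite of gear 1)
  gear 5: meshes with gear 2 -> depth 2 -> negative (opposite of gear 2)
  gear 6: meshes with gear 3 -> depth 3 -> positive (opposite of gear 3)
Queried indices 0, 1, 2, 3, 4, 6 -> negative, positive, positive, negative, negative, positive

Answer: negative positive positive negative negative positive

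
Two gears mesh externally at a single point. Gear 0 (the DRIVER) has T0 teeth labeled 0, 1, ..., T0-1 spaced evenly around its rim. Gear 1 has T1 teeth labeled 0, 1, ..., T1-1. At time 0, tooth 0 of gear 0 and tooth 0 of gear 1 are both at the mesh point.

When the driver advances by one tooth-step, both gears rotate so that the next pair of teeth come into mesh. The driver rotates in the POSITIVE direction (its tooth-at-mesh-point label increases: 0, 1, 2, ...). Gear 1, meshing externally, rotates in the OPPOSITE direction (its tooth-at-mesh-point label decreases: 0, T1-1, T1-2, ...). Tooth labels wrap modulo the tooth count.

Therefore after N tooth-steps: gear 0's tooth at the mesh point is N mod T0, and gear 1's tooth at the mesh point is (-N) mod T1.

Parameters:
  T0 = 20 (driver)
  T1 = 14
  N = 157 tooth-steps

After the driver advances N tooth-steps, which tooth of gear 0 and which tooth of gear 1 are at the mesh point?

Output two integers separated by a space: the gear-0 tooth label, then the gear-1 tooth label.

Gear 0 (driver, T0=20): tooth at mesh = N mod T0
  157 = 7 * 20 + 17, so 157 mod 20 = 17
  gear 0 tooth = 17
Gear 1 (driven, T1=14): tooth at mesh = (-N) mod T1
  157 = 11 * 14 + 3, so 157 mod 14 = 3
  (-157) mod 14 = (-3) mod 14 = 14 - 3 = 11
Mesh after 157 steps: gear-0 tooth 17 meets gear-1 tooth 11

Answer: 17 11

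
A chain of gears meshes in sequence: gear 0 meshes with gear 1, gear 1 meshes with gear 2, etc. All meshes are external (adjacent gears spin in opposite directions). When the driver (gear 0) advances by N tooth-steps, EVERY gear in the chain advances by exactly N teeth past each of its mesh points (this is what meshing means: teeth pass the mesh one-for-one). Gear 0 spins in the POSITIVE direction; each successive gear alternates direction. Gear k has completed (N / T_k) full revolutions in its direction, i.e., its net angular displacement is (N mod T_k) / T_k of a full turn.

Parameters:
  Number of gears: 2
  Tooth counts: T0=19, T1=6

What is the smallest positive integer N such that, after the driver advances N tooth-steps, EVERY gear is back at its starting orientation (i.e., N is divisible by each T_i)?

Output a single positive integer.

Gear k returns to start when N is a multiple of T_k.
All gears at start simultaneously when N is a common multiple of [19, 6]; the smallest such N is lcm(19, 6).
Start: lcm = T0 = 19
Fold in T1=6: gcd(19, 6) = 1; lcm(19, 6) = 19 * 6 / 1 = 114 / 1 = 114
Full cycle length = 114

Answer: 114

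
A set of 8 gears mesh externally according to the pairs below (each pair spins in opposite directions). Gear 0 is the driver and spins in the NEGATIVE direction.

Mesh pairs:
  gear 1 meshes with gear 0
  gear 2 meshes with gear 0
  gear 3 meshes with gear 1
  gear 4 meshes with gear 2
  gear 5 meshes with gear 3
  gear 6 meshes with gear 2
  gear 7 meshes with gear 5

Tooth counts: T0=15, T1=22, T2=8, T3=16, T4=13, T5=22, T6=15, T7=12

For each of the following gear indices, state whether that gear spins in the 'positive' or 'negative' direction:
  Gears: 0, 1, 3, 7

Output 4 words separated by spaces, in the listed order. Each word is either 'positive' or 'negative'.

Gear 0 (driver): negative (depth 0)
  gear 1: meshes with gear 0 -> depth 1 -> positive (opposite of gear 0)
  gear 2: meshes with gear 0 -> depth 1 -> positive (opposite of gear 0)
  gear 3: meshes with gear 1 -> depth 2 -> negative (opposite of gear 1)
  gear 4: meshes with gear 2 -> depth 2 -> negative (opposite of gear 2)
  gear 5: meshes with gear 3 -> depth 3 -> positive (opposite of gear 3)
  gear 6: meshes with gear 2 -> depth 2 -> negative (opposite of gear 2)
  gear 7: meshes with gear 5 -> depth 4 -> negative (opposite of gear 5)
Queried indices 0, 1, 3, 7 -> negative, positive, negative, negative

Answer: negative positive negative negative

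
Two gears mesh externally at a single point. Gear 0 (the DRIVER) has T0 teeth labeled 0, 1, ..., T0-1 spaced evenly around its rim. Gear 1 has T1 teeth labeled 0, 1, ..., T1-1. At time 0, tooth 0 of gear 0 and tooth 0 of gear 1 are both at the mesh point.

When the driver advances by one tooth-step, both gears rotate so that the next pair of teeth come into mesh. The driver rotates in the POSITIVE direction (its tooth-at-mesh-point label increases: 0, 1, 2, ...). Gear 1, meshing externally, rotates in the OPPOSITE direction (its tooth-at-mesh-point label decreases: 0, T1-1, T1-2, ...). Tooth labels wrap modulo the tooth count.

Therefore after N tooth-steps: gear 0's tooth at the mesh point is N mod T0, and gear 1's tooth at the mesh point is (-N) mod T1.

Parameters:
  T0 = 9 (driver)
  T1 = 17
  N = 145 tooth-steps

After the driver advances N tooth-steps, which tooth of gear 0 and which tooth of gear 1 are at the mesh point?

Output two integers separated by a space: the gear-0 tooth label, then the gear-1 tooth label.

Answer: 1 8

Derivation:
Gear 0 (driver, T0=9): tooth at mesh = N mod T0
  145 = 16 * 9 + 1, so 145 mod 9 = 1
  gear 0 tooth = 1
Gear 1 (driven, T1=17): tooth at mesh = (-N) mod T1
  145 = 8 * 17 + 9, so 145 mod 17 = 9
  (-145) mod 17 = (-9) mod 17 = 17 - 9 = 8
Mesh after 145 steps: gear-0 tooth 1 meets gear-1 tooth 8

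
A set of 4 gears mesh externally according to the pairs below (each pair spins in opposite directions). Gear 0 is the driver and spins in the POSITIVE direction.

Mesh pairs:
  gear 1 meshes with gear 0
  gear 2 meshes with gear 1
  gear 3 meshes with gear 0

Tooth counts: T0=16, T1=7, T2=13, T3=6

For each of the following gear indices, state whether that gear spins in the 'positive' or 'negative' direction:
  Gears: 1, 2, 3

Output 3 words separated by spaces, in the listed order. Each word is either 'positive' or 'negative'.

Gear 0 (driver): positive (depth 0)
  gear 1: meshes with gear 0 -> depth 1 -> negative (opposite of gear 0)
  gear 2: meshes with gear 1 -> depth 2 -> positive (opposite of gear 1)
  gear 3: meshes with gear 0 -> depth 1 -> negative (opposite of gear 0)
Queried indices 1, 2, 3 -> negative, positive, negative

Answer: negative positive negative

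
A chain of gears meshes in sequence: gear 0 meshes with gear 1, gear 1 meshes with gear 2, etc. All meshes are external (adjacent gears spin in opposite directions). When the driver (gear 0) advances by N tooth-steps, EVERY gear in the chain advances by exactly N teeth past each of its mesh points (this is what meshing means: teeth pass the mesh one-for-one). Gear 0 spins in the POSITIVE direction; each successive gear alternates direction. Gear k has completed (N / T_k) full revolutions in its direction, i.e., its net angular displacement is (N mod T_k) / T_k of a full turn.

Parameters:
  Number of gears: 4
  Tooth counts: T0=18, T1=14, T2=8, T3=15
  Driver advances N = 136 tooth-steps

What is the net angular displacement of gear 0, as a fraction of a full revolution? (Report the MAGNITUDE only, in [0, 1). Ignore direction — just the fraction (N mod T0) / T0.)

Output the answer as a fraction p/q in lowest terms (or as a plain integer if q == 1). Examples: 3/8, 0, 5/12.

Chain of 4 gears, tooth counts: [18, 14, 8, 15]
  gear 0: T0=18, direction=positive, advance = 136 mod 18 = 10 teeth = 10/18 turn
  gear 1: T1=14, direction=negative, advance = 136 mod 14 = 10 teeth = 10/14 turn
  gear 2: T2=8, direction=positive, advance = 136 mod 8 = 0 teeth = 0/8 turn
  gear 3: T3=15, direction=negative, advance = 136 mod 15 = 1 teeth = 1/15 turn
Gear 0: 136 mod 18 = 10
Fraction = 10 / 18 = 5/9 (gcd(10,18)=2) = 5/9

Answer: 5/9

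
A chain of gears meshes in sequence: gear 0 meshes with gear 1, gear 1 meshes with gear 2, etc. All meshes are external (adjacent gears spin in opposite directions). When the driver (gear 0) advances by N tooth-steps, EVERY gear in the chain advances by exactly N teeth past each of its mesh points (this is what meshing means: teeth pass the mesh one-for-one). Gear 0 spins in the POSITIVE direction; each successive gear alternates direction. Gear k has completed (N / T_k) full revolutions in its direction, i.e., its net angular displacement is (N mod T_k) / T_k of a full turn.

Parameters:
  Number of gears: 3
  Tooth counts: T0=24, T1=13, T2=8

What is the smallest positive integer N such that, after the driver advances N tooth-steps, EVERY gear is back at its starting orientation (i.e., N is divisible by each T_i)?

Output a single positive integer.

Answer: 312

Derivation:
Gear k returns to start when N is a multiple of T_k.
All gears at start simultaneously when N is a common multiple of [24, 13, 8]; the smallest such N is lcm(24, 13, 8).
Start: lcm = T0 = 24
Fold in T1=13: gcd(24, 13) = 1; lcm(24, 13) = 24 * 13 / 1 = 312 / 1 = 312
Fold in T2=8: gcd(312, 8) = 8; lcm(312, 8) = 312 * 8 / 8 = 2496 / 8 = 312
Full cycle length = 312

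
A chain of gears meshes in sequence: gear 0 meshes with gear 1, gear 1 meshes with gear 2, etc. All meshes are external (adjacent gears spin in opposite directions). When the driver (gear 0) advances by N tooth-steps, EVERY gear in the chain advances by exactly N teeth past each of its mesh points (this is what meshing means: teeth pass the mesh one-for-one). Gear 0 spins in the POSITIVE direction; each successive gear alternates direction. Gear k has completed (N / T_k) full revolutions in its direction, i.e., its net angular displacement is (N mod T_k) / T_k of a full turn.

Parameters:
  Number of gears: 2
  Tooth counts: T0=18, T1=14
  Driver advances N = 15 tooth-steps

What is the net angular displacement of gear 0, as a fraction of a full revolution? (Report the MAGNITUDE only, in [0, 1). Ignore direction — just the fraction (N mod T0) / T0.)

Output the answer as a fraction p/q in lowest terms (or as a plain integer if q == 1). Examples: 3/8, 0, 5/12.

Chain of 2 gears, tooth counts: [18, 14]
  gear 0: T0=18, direction=positive, advance = 15 mod 18 = 15 teeth = 15/18 turn
  gear 1: T1=14, direction=negative, advance = 15 mod 14 = 1 teeth = 1/14 turn
Gear 0: 15 mod 18 = 15
Fraction = 15 / 18 = 5/6 (gcd(15,18)=3) = 5/6

Answer: 5/6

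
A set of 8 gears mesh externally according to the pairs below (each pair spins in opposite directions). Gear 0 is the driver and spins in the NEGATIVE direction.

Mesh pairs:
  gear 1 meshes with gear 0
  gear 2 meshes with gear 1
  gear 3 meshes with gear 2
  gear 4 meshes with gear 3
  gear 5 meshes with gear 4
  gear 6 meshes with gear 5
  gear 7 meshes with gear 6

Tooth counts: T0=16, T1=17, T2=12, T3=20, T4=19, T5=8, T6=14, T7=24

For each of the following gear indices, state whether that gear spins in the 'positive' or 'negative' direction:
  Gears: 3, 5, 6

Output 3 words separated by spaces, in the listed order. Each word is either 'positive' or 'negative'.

Gear 0 (driver): negative (depth 0)
  gear 1: meshes with gear 0 -> depth 1 -> positive (opposite of gear 0)
  gear 2: meshes with gear 1 -> depth 2 -> negative (opposite of gear 1)
  gear 3: meshes with gear 2 -> depth 3 -> positive (opposite of gear 2)
  gear 4: meshes with gear 3 -> depth 4 -> negative (opposite of gear 3)
  gear 5: meshes with gear 4 -> depth 5 -> positive (opposite of gear 4)
  gear 6: meshes with gear 5 -> depth 6 -> negative (opposite of gear 5)
  gear 7: meshes with gear 6 -> depth 7 -> positive (opposite of gear 6)
Queried indices 3, 5, 6 -> positive, positive, negative

Answer: positive positive negative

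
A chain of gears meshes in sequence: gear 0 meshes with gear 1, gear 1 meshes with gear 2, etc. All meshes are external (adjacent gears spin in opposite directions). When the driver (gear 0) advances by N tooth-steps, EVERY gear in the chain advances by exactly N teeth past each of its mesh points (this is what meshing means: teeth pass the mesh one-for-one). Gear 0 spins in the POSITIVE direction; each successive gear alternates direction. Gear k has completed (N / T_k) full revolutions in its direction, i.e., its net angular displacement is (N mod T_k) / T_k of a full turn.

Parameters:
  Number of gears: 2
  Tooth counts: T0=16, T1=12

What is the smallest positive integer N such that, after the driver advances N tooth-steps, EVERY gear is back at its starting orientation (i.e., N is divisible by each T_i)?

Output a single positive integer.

Gear k returns to start when N is a multiple of T_k.
All gears at start simultaneously when N is a common multiple of [16, 12]; the smallest such N is lcm(16, 12).
Start: lcm = T0 = 16
Fold in T1=12: gcd(16, 12) = 4; lcm(16, 12) = 16 * 12 / 4 = 192 / 4 = 48
Full cycle length = 48

Answer: 48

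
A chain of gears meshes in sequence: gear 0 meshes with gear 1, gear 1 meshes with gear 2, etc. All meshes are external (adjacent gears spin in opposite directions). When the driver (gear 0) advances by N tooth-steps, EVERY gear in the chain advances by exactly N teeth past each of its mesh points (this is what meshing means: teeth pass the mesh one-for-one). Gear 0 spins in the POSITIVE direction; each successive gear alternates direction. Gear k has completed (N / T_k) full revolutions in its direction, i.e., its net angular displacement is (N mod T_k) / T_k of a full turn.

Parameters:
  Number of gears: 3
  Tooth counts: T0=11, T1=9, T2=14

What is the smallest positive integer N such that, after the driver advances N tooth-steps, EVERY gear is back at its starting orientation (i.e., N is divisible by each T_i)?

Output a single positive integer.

Answer: 1386

Derivation:
Gear k returns to start when N is a multiple of T_k.
All gears at start simultaneously when N is a common multiple of [11, 9, 14]; the smallest such N is lcm(11, 9, 14).
Start: lcm = T0 = 11
Fold in T1=9: gcd(11, 9) = 1; lcm(11, 9) = 11 * 9 / 1 = 99 / 1 = 99
Fold in T2=14: gcd(99, 14) = 1; lcm(99, 14) = 99 * 14 / 1 = 1386 / 1 = 1386
Full cycle length = 1386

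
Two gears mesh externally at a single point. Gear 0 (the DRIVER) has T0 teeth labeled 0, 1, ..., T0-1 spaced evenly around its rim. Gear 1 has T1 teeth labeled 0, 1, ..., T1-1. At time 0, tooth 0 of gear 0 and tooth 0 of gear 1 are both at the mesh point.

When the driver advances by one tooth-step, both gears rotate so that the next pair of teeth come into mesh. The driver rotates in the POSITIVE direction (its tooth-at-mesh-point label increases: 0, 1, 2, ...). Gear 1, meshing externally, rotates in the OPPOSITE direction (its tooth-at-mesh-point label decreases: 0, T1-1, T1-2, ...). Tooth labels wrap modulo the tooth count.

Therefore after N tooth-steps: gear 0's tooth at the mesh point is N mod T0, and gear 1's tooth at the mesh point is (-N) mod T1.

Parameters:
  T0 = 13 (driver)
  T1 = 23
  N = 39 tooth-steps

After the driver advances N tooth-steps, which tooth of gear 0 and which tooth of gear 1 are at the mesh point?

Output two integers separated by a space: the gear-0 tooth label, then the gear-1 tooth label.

Answer: 0 7

Derivation:
Gear 0 (driver, T0=13): tooth at mesh = N mod T0
  39 = 3 * 13 + 0, so 39 mod 13 = 0
  gear 0 tooth = 0
Gear 1 (driven, T1=23): tooth at mesh = (-N) mod T1
  39 = 1 * 23 + 16, so 39 mod 23 = 16
  (-39) mod 23 = (-16) mod 23 = 23 - 16 = 7
Mesh after 39 steps: gear-0 tooth 0 meets gear-1 tooth 7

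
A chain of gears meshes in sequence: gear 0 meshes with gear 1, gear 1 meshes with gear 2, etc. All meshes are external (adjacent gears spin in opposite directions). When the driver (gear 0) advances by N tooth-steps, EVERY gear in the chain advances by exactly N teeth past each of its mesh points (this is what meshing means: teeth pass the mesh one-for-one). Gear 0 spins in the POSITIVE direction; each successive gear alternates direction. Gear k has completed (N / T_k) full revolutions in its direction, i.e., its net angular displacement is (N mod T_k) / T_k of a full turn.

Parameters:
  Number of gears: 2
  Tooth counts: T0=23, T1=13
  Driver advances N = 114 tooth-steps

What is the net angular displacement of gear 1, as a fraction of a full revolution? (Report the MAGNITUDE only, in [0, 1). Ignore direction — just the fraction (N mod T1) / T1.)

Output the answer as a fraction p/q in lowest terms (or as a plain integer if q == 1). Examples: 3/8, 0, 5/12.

Answer: 10/13

Derivation:
Chain of 2 gears, tooth counts: [23, 13]
  gear 0: T0=23, direction=positive, advance = 114 mod 23 = 22 teeth = 22/23 turn
  gear 1: T1=13, direction=negative, advance = 114 mod 13 = 10 teeth = 10/13 turn
Gear 1: 114 mod 13 = 10
Fraction = 10 / 13 = 10/13 (gcd(10,13)=1) = 10/13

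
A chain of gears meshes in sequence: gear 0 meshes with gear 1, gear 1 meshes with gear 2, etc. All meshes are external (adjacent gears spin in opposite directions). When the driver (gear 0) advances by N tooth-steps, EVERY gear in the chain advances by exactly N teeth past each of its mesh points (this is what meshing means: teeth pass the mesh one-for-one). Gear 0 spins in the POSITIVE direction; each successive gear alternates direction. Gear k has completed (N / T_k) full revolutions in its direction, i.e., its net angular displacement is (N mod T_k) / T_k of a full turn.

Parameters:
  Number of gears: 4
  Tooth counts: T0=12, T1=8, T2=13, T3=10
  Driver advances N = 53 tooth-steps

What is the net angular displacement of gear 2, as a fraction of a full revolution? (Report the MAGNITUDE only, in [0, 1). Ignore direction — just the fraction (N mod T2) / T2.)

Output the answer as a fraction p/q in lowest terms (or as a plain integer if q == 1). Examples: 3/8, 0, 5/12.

Answer: 1/13

Derivation:
Chain of 4 gears, tooth counts: [12, 8, 13, 10]
  gear 0: T0=12, direction=positive, advance = 53 mod 12 = 5 teeth = 5/12 turn
  gear 1: T1=8, direction=negative, advance = 53 mod 8 = 5 teeth = 5/8 turn
  gear 2: T2=13, direction=positive, advance = 53 mod 13 = 1 teeth = 1/13 turn
  gear 3: T3=10, direction=negative, advance = 53 mod 10 = 3 teeth = 3/10 turn
Gear 2: 53 mod 13 = 1
Fraction = 1 / 13 = 1/13 (gcd(1,13)=1) = 1/13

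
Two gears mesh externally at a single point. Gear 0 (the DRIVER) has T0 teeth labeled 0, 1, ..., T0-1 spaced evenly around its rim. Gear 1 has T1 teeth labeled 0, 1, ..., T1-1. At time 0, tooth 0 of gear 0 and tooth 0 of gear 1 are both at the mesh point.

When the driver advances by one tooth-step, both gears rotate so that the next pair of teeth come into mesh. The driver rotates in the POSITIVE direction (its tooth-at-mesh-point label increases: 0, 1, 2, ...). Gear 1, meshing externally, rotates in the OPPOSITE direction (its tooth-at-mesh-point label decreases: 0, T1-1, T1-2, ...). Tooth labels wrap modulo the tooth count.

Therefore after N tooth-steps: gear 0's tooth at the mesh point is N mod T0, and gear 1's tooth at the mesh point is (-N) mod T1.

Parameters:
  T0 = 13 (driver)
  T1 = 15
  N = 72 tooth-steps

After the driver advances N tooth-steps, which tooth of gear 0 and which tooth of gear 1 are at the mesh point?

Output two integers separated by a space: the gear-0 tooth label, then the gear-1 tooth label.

Gear 0 (driver, T0=13): tooth at mesh = N mod T0
  72 = 5 * 13 + 7, so 72 mod 13 = 7
  gear 0 tooth = 7
Gear 1 (driven, T1=15): tooth at mesh = (-N) mod T1
  72 = 4 * 15 + 12, so 72 mod 15 = 12
  (-72) mod 15 = (-12) mod 15 = 15 - 12 = 3
Mesh after 72 steps: gear-0 tooth 7 meets gear-1 tooth 3

Answer: 7 3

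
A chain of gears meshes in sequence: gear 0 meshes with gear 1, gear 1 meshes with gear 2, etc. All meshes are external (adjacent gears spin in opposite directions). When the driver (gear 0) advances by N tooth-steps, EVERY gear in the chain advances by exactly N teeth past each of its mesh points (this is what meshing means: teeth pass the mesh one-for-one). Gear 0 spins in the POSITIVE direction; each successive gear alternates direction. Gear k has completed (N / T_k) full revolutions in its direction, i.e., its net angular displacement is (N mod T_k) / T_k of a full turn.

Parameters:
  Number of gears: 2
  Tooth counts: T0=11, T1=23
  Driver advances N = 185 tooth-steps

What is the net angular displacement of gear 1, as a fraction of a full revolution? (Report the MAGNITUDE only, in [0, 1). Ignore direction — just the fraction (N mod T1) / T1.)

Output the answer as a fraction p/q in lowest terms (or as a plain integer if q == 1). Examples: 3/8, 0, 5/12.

Answer: 1/23

Derivation:
Chain of 2 gears, tooth counts: [11, 23]
  gear 0: T0=11, direction=positive, advance = 185 mod 11 = 9 teeth = 9/11 turn
  gear 1: T1=23, direction=negative, advance = 185 mod 23 = 1 teeth = 1/23 turn
Gear 1: 185 mod 23 = 1
Fraction = 1 / 23 = 1/23 (gcd(1,23)=1) = 1/23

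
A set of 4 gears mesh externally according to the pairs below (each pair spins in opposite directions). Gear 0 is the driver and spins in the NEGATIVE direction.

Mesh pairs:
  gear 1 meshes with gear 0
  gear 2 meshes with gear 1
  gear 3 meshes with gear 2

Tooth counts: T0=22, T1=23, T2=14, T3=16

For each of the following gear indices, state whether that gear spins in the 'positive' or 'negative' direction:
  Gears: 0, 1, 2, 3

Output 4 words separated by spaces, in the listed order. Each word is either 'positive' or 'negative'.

Answer: negative positive negative positive

Derivation:
Gear 0 (driver): negative (depth 0)
  gear 1: meshes with gear 0 -> depth 1 -> positive (opposite of gear 0)
  gear 2: meshes with gear 1 -> depth 2 -> negative (opposite of gear 1)
  gear 3: meshes with gear 2 -> depth 3 -> positive (opposite of gear 2)
Queried indices 0, 1, 2, 3 -> negative, positive, negative, positive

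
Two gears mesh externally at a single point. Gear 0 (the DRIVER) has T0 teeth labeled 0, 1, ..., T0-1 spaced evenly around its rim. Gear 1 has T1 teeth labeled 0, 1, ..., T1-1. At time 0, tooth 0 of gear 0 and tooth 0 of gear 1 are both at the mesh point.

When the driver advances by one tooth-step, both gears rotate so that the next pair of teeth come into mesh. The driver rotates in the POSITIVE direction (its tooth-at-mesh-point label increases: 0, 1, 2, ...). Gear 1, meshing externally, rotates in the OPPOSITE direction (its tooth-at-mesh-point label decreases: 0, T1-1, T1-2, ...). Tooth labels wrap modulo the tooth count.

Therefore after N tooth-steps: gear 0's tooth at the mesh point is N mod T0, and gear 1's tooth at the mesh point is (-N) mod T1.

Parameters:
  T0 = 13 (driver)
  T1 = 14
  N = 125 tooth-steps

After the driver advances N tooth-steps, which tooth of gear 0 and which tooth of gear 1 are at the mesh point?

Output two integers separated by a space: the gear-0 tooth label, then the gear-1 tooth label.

Answer: 8 1

Derivation:
Gear 0 (driver, T0=13): tooth at mesh = N mod T0
  125 = 9 * 13 + 8, so 125 mod 13 = 8
  gear 0 tooth = 8
Gear 1 (driven, T1=14): tooth at mesh = (-N) mod T1
  125 = 8 * 14 + 13, so 125 mod 14 = 13
  (-125) mod 14 = (-13) mod 14 = 14 - 13 = 1
Mesh after 125 steps: gear-0 tooth 8 meets gear-1 tooth 1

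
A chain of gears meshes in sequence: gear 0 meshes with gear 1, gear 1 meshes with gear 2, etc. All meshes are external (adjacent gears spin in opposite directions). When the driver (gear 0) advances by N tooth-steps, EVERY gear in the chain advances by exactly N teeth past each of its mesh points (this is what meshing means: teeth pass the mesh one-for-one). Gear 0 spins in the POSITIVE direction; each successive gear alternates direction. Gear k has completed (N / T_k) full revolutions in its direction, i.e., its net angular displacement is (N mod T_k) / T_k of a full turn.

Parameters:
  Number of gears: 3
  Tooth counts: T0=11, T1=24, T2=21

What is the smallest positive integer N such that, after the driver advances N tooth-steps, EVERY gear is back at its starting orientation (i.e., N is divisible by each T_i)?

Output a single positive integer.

Answer: 1848

Derivation:
Gear k returns to start when N is a multiple of T_k.
All gears at start simultaneously when N is a common multiple of [11, 24, 21]; the smallest such N is lcm(11, 24, 21).
Start: lcm = T0 = 11
Fold in T1=24: gcd(11, 24) = 1; lcm(11, 24) = 11 * 24 / 1 = 264 / 1 = 264
Fold in T2=21: gcd(264, 21) = 3; lcm(264, 21) = 264 * 21 / 3 = 5544 / 3 = 1848
Full cycle length = 1848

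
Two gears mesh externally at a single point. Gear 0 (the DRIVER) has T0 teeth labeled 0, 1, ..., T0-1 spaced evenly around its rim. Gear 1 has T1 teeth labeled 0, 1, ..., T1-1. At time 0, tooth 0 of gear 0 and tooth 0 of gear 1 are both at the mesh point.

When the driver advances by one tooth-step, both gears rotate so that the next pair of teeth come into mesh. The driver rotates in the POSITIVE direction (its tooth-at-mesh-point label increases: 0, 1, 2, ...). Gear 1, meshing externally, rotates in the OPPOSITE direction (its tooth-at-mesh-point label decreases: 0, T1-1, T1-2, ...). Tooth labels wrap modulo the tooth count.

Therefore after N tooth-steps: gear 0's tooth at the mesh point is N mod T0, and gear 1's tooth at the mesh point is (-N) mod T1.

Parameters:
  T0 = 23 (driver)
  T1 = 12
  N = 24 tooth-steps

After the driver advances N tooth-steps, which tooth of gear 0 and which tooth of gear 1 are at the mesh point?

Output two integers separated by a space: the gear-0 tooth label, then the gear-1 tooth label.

Answer: 1 0

Derivation:
Gear 0 (driver, T0=23): tooth at mesh = N mod T0
  24 = 1 * 23 + 1, so 24 mod 23 = 1
  gear 0 tooth = 1
Gear 1 (driven, T1=12): tooth at mesh = (-N) mod T1
  24 = 2 * 12 + 0, so 24 mod 12 = 0
  (-24) mod 12 = 0
Mesh after 24 steps: gear-0 tooth 1 meets gear-1 tooth 0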